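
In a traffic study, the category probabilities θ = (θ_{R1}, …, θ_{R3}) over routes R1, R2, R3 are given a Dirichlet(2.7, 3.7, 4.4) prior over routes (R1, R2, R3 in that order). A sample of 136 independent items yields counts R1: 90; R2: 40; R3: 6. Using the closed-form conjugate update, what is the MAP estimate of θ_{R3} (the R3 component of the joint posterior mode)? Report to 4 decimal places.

0.0654

The Dirichlet prior is conjugate to the Multinomial likelihood: each posterior αⱼ = prior αⱼ + observed count nⱼ.
Posterior concentration: (92.7, 43.7, 10.4), total = 146.8.
Joint mode component: (α_{R3}−1)/(Σα−K) = 9.4/143.8 = 0.0654.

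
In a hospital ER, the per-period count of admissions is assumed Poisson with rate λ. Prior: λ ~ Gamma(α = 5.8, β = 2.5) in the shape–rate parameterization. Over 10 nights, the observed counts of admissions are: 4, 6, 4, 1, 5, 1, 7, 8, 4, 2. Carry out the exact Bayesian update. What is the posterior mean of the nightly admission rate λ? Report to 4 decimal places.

3.8240

With a Gamma(shape α, rate β) prior, the Poisson likelihood is conjugate: the posterior is Gamma(α + ΣXᵢ, β + n).
Sum of counts S = 42 over n = 10 nights.
Posterior: Gamma(α+S, β+n) = Gamma(5.8+42, 2.5+10) = Gamma(47.8, 12.5).
Posterior mean = α/β = 47.8/12.5 = 3.8240.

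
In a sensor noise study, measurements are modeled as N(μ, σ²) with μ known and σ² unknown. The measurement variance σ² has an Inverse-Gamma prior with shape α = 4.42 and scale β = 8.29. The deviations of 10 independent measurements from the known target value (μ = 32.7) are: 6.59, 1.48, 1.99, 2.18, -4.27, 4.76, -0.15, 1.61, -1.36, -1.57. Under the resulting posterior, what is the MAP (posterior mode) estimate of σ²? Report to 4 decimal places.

With known mean μ and an Inverse-Gamma(α, β) prior on σ², the Normal likelihood is conjugate: posterior is Inv-Gamma(α + n/2, β + Σ(xᵢ−μ)²/2).
Σ(xᵢ−μ)² = (6.59)² + (1.48)² + (1.99)² + (2.18)² + (-4.27)² + (4.76)² + (-0.15)² + (1.61)² + (-1.36)² + (-1.57)² = 102.1506.
Posterior: Inv-Gamma(4.42 + 10/2, 8.29 + 102.1506/2) = Inv-Gamma(9.42, 59.36530).
Mode = β/(α+1) = 59.36530/10.42 = 5.6972.

5.6972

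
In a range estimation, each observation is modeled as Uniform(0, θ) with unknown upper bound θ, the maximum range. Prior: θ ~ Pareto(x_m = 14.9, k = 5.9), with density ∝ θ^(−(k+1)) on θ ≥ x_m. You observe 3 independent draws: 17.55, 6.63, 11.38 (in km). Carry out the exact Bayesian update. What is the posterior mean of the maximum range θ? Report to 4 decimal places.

A Pareto(scale x_m, shape k) prior on the upper bound θ of Uniform(0, θ) is conjugate: posterior is Pareto(max(x_m, max xᵢ), k + n).
Sample maximum = 17.55; prior scale x_m = 14.9 → posterior scale = max = 17.55.
Posterior shape = 5.9 + 3 = 8.9.
E[θ|data] = k·x_m/(k−1) = 8.9·17.55/7.9 = 19.7715.

19.7715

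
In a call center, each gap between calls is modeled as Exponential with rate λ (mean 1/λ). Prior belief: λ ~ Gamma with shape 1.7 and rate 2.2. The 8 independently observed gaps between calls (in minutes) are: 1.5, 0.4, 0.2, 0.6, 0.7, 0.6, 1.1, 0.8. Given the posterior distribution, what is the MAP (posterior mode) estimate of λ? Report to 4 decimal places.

With a Gamma(shape α, rate β) prior on the exponential rate λ, the posterior after n observations with total T = Σxᵢ is Gamma(α+n, β+T).
Sum of observations T = 5.9 minutes; n = 8.
Posterior: Gamma(1.7+8, 2.2+5.9) = Gamma(9.7, 8.1).
Mode = (α−1)/β = 1.0741.

1.0741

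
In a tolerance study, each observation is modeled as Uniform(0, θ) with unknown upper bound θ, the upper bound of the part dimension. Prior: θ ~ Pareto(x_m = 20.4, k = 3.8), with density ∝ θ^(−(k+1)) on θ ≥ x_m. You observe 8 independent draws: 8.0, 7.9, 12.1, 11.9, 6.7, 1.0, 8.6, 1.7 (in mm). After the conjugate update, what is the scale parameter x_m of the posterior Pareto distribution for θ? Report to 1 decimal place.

A Pareto(scale x_m, shape k) prior on the upper bound θ of Uniform(0, θ) is conjugate: posterior is Pareto(max(x_m, max xᵢ), k + n).
Sample maximum = 12.1; prior scale x_m = 20.4 → posterior scale = max = 20.4.
Posterior shape = 3.8 + 8 = 11.8.
Posterior scale x_m = 20.4.

20.4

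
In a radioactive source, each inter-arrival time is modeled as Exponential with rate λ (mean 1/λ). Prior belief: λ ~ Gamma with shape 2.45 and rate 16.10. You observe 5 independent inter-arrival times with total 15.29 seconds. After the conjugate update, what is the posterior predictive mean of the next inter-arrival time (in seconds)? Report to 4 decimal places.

4.8667

With a Gamma(shape α, rate β) prior on the exponential rate λ, the posterior after n observations with total T = Σxᵢ is Gamma(α+n, β+T).
Posterior: Gamma(2.45+5, 16.10+15.29) = Gamma(7.45, 31.39).
The predictive distribution for the next observation is Lomax; its mean is β/(α−1) = 31.39/6.45 = 4.8667.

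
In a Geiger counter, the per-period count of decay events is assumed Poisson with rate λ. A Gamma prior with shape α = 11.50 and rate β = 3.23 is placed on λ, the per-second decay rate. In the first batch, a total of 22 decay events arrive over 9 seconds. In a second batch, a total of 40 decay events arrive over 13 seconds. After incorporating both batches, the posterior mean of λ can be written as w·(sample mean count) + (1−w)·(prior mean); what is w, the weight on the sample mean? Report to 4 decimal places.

With a Gamma(shape α, rate β) prior, the Poisson likelihood is conjugate: the posterior is Gamma(α + ΣXᵢ, β + n).
Total number of seconds: n = 9 + 13 = 22.
Posterior mean = (α₀+S)/(β₀+n) = [n/(β₀+n)]·(S/n) + [β₀/(β₀+n)]·(α₀/β₀), so only n and β₀ enter the weight.
Weight on data w = n/(β₀+n) = 22/(3.23+22) = 22/25.23 = 0.8720.

0.8720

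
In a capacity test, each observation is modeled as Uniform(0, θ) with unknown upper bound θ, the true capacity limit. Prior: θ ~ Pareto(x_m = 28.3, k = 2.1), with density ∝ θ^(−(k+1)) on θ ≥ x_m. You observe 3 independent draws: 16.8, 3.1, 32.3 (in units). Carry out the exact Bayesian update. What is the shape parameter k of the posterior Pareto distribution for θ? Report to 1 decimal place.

5.1

A Pareto(scale x_m, shape k) prior on the upper bound θ of Uniform(0, θ) is conjugate: posterior is Pareto(max(x_m, max xᵢ), k + n).
Sample maximum = 32.3; prior scale x_m = 28.3 → posterior scale = max = 32.3.
Posterior shape = 2.1 + 3 = 5.1.
Posterior shape k = 5.1.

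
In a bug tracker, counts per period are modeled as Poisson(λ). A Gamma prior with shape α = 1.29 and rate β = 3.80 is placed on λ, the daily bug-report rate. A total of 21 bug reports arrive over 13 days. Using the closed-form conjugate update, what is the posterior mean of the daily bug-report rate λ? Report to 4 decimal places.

1.3268

With a Gamma(shape α, rate β) prior, the Poisson likelihood is conjugate: the posterior is Gamma(α + ΣXᵢ, β + n).
Posterior: Gamma(α+S, β+n) = Gamma(1.29+21, 3.80+13) = Gamma(22.29, 16.80).
Posterior mean = α/β = 22.29/16.80 = 1.3268.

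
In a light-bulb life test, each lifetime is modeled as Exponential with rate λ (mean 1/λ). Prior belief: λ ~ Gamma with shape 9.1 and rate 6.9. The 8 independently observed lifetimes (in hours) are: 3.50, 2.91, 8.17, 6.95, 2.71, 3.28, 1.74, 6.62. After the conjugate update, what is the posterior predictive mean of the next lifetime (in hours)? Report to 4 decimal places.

2.6571

With a Gamma(shape α, rate β) prior on the exponential rate λ, the posterior after n observations with total T = Σxᵢ is Gamma(α+n, β+T).
Sum of observations T = 35.88 hours; n = 8.
Posterior: Gamma(9.1+8, 6.9+35.88) = Gamma(17.1, 42.78).
The predictive distribution for the next observation is Lomax; its mean is β/(α−1) = 42.78/16.1 = 2.6571.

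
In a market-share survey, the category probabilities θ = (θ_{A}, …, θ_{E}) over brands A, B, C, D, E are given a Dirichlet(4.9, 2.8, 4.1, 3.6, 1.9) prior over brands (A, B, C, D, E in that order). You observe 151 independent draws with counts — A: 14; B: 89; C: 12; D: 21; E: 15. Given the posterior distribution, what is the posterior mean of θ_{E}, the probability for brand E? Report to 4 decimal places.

The Dirichlet prior is conjugate to the Multinomial likelihood: each posterior αⱼ = prior αⱼ + observed count nⱼ.
Posterior concentration: (18.9, 91.8, 16.1, 24.6, 16.9), total = 168.3.
E[θ_{E}|data] = α_{E}/Σα = 16.9/168.3 = 0.1004.

0.1004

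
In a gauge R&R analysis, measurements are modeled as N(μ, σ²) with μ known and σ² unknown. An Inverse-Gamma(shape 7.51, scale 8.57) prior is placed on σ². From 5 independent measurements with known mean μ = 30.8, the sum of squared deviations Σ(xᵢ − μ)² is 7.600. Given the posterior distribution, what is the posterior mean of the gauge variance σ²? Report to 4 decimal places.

1.3729

With known mean μ and an Inverse-Gamma(α, β) prior on σ², the Normal likelihood is conjugate: posterior is Inv-Gamma(α + n/2, β + Σ(xᵢ−μ)²/2).
Posterior: Inv-Gamma(7.51 + 5/2, 8.57 + 7.600/2) = Inv-Gamma(10.01, 12.3700).
E[σ²|data] = β/(α−1) = 12.3700/9.01 = 1.3729.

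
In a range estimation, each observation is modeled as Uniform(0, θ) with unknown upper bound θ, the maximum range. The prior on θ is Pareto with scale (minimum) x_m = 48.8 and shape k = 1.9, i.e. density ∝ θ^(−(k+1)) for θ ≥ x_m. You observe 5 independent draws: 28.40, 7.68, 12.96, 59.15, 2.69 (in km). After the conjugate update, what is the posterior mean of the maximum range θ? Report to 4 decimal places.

A Pareto(scale x_m, shape k) prior on the upper bound θ of Uniform(0, θ) is conjugate: posterior is Pareto(max(x_m, max xᵢ), k + n).
Sample maximum = 59.15; prior scale x_m = 48.8 → posterior scale = max = 59.15.
Posterior shape = 1.9 + 5 = 6.9.
E[θ|data] = k·x_m/(k−1) = 6.9·59.15/5.9 = 69.1754.

69.1754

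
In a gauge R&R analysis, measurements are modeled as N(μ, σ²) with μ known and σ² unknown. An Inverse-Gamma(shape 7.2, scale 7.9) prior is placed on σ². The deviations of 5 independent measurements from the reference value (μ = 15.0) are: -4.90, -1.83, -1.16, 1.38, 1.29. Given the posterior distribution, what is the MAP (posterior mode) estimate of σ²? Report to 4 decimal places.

2.2464

With known mean μ and an Inverse-Gamma(α, β) prior on σ², the Normal likelihood is conjugate: posterior is Inv-Gamma(α + n/2, β + Σ(xᵢ−μ)²/2).
Σ(xᵢ−μ)² = (-4.90)² + (-1.83)² + (-1.16)² + (1.38)² + (1.29)² = 32.2730.
Posterior: Inv-Gamma(7.2 + 5/2, 7.9 + 32.2730/2) = Inv-Gamma(9.70, 24.03650).
Mode = β/(α+1) = 24.03650/10.70 = 2.2464.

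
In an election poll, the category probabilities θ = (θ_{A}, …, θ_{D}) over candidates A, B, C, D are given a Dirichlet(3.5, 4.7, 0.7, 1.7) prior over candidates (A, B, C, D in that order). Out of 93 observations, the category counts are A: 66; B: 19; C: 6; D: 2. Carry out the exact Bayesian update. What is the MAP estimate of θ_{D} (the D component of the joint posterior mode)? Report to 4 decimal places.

The Dirichlet prior is conjugate to the Multinomial likelihood: each posterior αⱼ = prior αⱼ + observed count nⱼ.
Posterior concentration: (69.5, 23.7, 6.7, 3.7), total = 103.6.
Joint mode component: (α_{D}−1)/(Σα−K) = 2.7/99.6 = 0.0271.

0.0271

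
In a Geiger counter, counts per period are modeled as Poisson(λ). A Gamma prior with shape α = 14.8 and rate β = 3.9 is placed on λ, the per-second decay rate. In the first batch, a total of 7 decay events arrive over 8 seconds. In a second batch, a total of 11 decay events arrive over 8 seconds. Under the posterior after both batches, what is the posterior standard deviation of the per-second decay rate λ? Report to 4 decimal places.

0.2878

With a Gamma(shape α, rate β) prior, the Poisson likelihood is conjugate: the posterior is Gamma(α + ΣXᵢ, β + n).
After batch 1: Gamma(α+S, β+n) = Gamma(14.8+7, 3.9+8) = Gamma(21.8, 11.9).
After batch 2: Gamma(α+S, β+n) = Gamma(21.8+11, 11.9+8) = Gamma(32.8, 19.9).
SD = √α/β = √32.8/19.9 = 0.2878.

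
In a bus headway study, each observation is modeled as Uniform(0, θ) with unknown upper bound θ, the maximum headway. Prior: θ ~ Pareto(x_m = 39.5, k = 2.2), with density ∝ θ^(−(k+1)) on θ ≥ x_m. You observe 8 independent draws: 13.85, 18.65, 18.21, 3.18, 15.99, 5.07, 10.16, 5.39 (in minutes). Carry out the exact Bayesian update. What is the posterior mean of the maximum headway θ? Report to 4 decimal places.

A Pareto(scale x_m, shape k) prior on the upper bound θ of Uniform(0, θ) is conjugate: posterior is Pareto(max(x_m, max xᵢ), k + n).
Sample maximum = 18.65; prior scale x_m = 39.5 → posterior scale = max = 39.50.
Posterior shape = 2.2 + 8 = 10.2.
E[θ|data] = k·x_m/(k−1) = 10.2·39.50/9.2 = 43.7935.

43.7935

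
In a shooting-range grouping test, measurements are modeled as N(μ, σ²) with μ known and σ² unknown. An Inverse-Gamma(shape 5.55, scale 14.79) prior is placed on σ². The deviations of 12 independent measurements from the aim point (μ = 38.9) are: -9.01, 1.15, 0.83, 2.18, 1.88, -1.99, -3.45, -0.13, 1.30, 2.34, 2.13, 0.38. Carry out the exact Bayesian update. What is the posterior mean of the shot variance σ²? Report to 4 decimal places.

With known mean μ and an Inverse-Gamma(α, β) prior on σ², the Normal likelihood is conjugate: posterior is Inv-Gamma(α + n/2, β + Σ(xᵢ−μ)²/2).
Σ(xᵢ−μ)² = (-9.01)² + (1.15)² + (0.83)² + (2.18)² + (1.88)² + (-1.99)² + (-3.45)² + (-0.13)² + (1.30)² + (2.34)² + (2.13)² + (0.38)² = 119.2047.
Posterior: Inv-Gamma(5.55 + 12/2, 14.79 + 119.2047/2) = Inv-Gamma(11.55, 74.39235).
E[σ²|data] = β/(α−1) = 74.39235/10.55 = 7.0514.

7.0514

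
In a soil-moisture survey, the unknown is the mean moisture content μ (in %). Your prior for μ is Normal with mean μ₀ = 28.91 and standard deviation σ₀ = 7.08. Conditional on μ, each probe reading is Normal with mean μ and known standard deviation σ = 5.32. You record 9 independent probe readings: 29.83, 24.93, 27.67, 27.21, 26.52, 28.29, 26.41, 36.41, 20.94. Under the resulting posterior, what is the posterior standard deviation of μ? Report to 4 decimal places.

1.7202

For Normal data with known variance σ², a Normal(μ₀, σ₀²) prior on μ is conjugate. Posterior precision = 1/σ₀² + n/σ²; posterior mean is the precision-weighted average of μ₀ and x̄.
σ₀² = 7.08² = 50.1264, σ² = 5.32² = 28.3024; σ² + n·σ₀² = 28.3024 + 9·50.1264 = 479.44.
Posterior precision = 1/σ₀² + n/σ² = 1/50.1264 + 9/28.3024 = (σ² + n·σ₀²)/(σ₀²σ²) = 479.44/(50.1264·28.3024); posterior variance σₙ² = σ₀²σ²/(σ² + n·σ₀²) = 50.1264·28.3024/479.44 = 2.959072.
Posterior SD = √σₙ² = √(50.1264·28.3024/479.44) = 1.7202.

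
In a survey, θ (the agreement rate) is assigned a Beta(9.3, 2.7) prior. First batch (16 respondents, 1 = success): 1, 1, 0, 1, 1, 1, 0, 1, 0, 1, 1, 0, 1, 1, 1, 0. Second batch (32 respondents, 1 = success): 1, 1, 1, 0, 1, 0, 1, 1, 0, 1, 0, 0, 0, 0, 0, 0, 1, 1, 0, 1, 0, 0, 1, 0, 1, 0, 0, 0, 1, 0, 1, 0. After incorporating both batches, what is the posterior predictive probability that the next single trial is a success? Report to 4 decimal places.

0.5717

The Beta prior is conjugate to a Binomial/Bernoulli likelihood; the update adds successes to α and failures to β.
After batch 1: Beta(9.3+11, 2.7+5) = Beta(20.3, 7.7).
After batch 2: Beta(20.3+14, 7.7+18) = Beta(34.3, 25.7).
For a single future Bernoulli trial, P(success | data) = α/(α+β) = 0.5717.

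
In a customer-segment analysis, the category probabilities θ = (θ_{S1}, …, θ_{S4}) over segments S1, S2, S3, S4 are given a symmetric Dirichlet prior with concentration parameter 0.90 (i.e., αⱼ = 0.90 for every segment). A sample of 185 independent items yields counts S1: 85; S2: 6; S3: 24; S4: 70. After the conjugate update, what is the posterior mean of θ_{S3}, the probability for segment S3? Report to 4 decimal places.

0.1320

The Dirichlet prior is conjugate to the Multinomial likelihood: each posterior αⱼ = prior αⱼ + observed count nⱼ.
Posterior concentration: (85.90, 6.90, 24.90, 70.90), total = 188.60.
E[θ_{S3}|data] = α_{S3}/Σα = 24.90/188.60 = 0.1320.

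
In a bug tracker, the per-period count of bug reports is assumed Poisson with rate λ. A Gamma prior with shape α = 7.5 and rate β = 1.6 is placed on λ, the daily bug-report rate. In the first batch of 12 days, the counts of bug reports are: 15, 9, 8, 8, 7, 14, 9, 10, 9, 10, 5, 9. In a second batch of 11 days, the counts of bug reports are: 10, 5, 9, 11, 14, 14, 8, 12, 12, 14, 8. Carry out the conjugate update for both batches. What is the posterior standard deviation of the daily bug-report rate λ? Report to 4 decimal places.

0.6265

With a Gamma(shape α, rate β) prior, the Poisson likelihood is conjugate: the posterior is Gamma(α + ΣXᵢ, β + n).
Batch 1: sum of counts S = 113 over n = 12 days.
After batch 1: Gamma(α+S, β+n) = Gamma(7.5+113, 1.6+12) = Gamma(120.5, 13.6).
Batch 2: sum of counts S = 117 over n = 11 days.
After batch 2: Gamma(α+S, β+n) = Gamma(120.5+117, 13.6+11) = Gamma(237.5, 24.6).
SD = √α/β = √237.5/24.6 = 0.6265.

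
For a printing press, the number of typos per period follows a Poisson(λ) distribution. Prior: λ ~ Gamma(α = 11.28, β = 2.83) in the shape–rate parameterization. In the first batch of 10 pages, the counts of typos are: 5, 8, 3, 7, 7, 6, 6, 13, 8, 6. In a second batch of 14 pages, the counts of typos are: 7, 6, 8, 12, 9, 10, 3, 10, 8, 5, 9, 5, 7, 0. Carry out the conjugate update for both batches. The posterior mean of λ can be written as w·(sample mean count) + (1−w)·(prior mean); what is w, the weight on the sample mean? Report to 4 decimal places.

0.8945

With a Gamma(shape α, rate β) prior, the Poisson likelihood is conjugate: the posterior is Gamma(α + ΣXᵢ, β + n).
Total number of pages: n = 10 + 14 = 24.
Posterior mean = (α₀+S)/(β₀+n) = [n/(β₀+n)]·(S/n) + [β₀/(β₀+n)]·(α₀/β₀), so only n and β₀ enter the weight.
Weight on data w = n/(β₀+n) = 24/(2.83+24) = 24/26.83 = 0.8945.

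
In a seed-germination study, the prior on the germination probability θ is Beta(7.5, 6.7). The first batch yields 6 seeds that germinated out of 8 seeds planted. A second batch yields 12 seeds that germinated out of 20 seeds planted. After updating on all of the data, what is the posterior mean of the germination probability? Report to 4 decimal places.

The Beta prior is conjugate to a Binomial/Bernoulli likelihood; the update adds successes to α and failures to β.
After batch 1: Beta(7.5+6, 6.7+2) = Beta(13.5, 8.7).
After batch 2: Beta(13.5+12, 8.7+8) = Beta(25.5, 16.7).
Posterior mean = α/(α+β) = 25.5/42.2 = 0.6043.

0.6043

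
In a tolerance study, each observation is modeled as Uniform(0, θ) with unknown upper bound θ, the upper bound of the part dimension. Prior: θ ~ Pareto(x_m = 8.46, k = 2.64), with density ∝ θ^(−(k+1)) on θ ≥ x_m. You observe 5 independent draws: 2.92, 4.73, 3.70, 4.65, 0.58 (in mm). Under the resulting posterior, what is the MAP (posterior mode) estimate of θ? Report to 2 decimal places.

A Pareto(scale x_m, shape k) prior on the upper bound θ of Uniform(0, θ) is conjugate: posterior is Pareto(max(x_m, max xᵢ), k + n).
Sample maximum = 4.73; prior scale x_m = 8.46 → posterior scale = max = 8.46.
Posterior shape = 2.64 + 5 = 7.64.
The Pareto density is decreasing on [x_m, ∞), so the mode is x_m = 8.46.

8.46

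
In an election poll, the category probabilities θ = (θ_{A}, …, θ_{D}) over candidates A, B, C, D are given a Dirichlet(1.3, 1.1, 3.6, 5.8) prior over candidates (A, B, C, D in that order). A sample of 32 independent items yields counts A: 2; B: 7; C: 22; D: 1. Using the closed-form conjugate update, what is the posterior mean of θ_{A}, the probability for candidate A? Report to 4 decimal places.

0.0753

The Dirichlet prior is conjugate to the Multinomial likelihood: each posterior αⱼ = prior αⱼ + observed count nⱼ.
Posterior concentration: (3.3, 8.1, 25.6, 6.8), total = 43.8.
E[θ_{A}|data] = α_{A}/Σα = 3.3/43.8 = 0.0753.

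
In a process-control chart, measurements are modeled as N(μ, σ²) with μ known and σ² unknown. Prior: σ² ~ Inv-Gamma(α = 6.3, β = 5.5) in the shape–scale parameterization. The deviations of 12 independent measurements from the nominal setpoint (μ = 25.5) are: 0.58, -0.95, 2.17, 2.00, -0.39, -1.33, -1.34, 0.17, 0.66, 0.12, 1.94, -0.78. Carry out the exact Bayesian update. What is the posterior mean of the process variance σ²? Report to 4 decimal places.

1.3060

With known mean μ and an Inverse-Gamma(α, β) prior on σ², the Normal likelihood is conjugate: posterior is Inv-Gamma(α + n/2, β + Σ(xᵢ−μ)²/2).
Σ(xᵢ−μ)² = (0.58)² + (-0.95)² + (2.17)² + (2.00)² + (-0.39)² + (-1.33)² + (-1.34)² + (0.17)² + (0.66)² + (0.12)² + (1.94)² + (-0.78)² = 18.5153.
Posterior: Inv-Gamma(6.3 + 12/2, 5.5 + 18.5153/2) = Inv-Gamma(12.30, 14.75765).
E[σ²|data] = β/(α−1) = 14.75765/11.30 = 1.3060.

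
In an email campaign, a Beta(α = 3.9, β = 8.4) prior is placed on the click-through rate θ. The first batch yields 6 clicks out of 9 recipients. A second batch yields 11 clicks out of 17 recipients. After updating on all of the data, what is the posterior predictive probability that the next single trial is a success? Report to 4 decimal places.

The Beta prior is conjugate to a Binomial/Bernoulli likelihood; the update adds successes to α and failures to β.
After batch 1: Beta(3.9+6, 8.4+3) = Beta(9.9, 11.4).
After batch 2: Beta(9.9+11, 11.4+6) = Beta(20.9, 17.4).
For a single future Bernoulli trial, P(success | data) = α/(α+β) = 0.5457.

0.5457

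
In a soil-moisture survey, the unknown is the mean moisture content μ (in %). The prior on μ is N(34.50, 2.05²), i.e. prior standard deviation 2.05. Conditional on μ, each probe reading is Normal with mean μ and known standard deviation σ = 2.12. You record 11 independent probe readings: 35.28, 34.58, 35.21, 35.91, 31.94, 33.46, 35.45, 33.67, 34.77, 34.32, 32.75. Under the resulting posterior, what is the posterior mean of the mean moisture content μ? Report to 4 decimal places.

For Normal data with known variance σ², a Normal(μ₀, σ₀²) prior on μ is conjugate. Posterior precision = 1/σ₀² + n/σ²; posterior mean is the precision-weighted average of μ₀ and x̄.
Σxᵢ = 35.28 + 34.58 + 35.21 + 35.91 + 31.94 + 33.46 + 35.45 + 33.67 + 34.77 + 34.32 + 32.75 = 377.34, so n·x̄ = 377.34.
σ₀² = 2.05² = 4.2025, σ² = 2.12² = 4.4944; σ² + n·σ₀² = 4.4944 + 11·4.2025 = 50.7219.
Posterior mean = (μ₀/σ₀² + n·x̄/σ²)/(1/σ₀² + n/σ²) = (σ²·μ₀ + σ₀²·n·x̄)/(σ² + n·σ₀²) = (4.4944·34.50 + 4.2025·377.34)/50.7219 = 1740.82815/50.7219 = 34.3210.

34.3210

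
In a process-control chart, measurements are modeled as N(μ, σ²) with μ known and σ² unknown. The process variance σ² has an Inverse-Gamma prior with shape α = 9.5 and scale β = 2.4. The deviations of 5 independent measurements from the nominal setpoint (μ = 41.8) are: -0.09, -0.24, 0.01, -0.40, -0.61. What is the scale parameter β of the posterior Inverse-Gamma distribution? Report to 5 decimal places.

2.69895

With known mean μ and an Inverse-Gamma(α, β) prior on σ², the Normal likelihood is conjugate: posterior is Inv-Gamma(α + n/2, β + Σ(xᵢ−μ)²/2).
Σ(xᵢ−μ)² = (-0.09)² + (-0.24)² + (0.01)² + (-0.40)² + (-0.61)² = 0.5979.
Posterior: Inv-Gamma(9.5 + 5/2, 2.4 + 0.5979/2) = Inv-Gamma(12.00, 2.69895).
Posterior β = 2.69895.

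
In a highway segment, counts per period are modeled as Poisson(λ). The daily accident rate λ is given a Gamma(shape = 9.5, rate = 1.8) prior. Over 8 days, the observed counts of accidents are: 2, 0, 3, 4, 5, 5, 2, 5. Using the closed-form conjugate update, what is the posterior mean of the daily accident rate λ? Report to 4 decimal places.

With a Gamma(shape α, rate β) prior, the Poisson likelihood is conjugate: the posterior is Gamma(α + ΣXᵢ, β + n).
Sum of counts S = 26 over n = 8 days.
Posterior: Gamma(α+S, β+n) = Gamma(9.5+26, 1.8+8) = Gamma(35.5, 9.8).
Posterior mean = α/β = 35.5/9.8 = 3.6224.

3.6224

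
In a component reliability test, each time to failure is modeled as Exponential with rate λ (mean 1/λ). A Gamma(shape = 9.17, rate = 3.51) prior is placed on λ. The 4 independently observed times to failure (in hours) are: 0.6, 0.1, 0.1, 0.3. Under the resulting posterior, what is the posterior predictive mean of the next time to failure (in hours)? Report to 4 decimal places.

0.3788

With a Gamma(shape α, rate β) prior on the exponential rate λ, the posterior after n observations with total T = Σxᵢ is Gamma(α+n, β+T).
Sum of observations T = 1.1 hours; n = 4.
Posterior: Gamma(9.17+4, 3.51+1.1) = Gamma(13.17, 4.61).
The predictive distribution for the next observation is Lomax; its mean is β/(α−1) = 4.61/12.17 = 0.3788.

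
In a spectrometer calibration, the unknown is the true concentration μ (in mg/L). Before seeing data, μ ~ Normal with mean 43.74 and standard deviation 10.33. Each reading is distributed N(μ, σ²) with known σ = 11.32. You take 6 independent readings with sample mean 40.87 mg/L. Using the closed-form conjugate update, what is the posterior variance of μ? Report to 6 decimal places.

17.795431

For Normal data with known variance σ², a Normal(μ₀, σ₀²) prior on μ is conjugate. Posterior precision = 1/σ₀² + n/σ²; posterior mean is the precision-weighted average of μ₀ and x̄.
σ₀² = 10.33² = 106.7089, σ² = 11.32² = 128.1424; σ² + n·σ₀² = 128.1424 + 6·106.7089 = 768.3958.
Posterior precision = 1/σ₀² + n/σ² = 1/106.7089 + 6/128.1424 = (σ² + n·σ₀²)/(σ₀²σ²) = 768.3958/(106.7089·128.1424); posterior variance σₙ² = σ₀²σ²/(σ² + n·σ₀²) = 106.7089·128.1424/768.3958 = 17.795431.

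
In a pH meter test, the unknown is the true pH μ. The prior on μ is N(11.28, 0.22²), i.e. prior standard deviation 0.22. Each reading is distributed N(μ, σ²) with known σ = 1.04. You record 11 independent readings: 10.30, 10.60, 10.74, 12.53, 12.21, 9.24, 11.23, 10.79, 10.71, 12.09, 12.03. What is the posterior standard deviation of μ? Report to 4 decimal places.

For Normal data with known variance σ², a Normal(μ₀, σ₀²) prior on μ is conjugate. Posterior precision = 1/σ₀² + n/σ²; posterior mean is the precision-weighted average of μ₀ and x̄.
σ₀² = 0.22² = 0.0484, σ² = 1.04² = 1.0816; σ² + n·σ₀² = 1.0816 + 11·0.0484 = 1.614.
Posterior precision = 1/σ₀² + n/σ² = 1/0.0484 + 11/1.0816 = (σ² + n·σ₀²)/(σ₀²σ²) = 1.614/(0.0484·1.0816); posterior variance σₙ² = σ₀²σ²/(σ² + n·σ₀²) = 0.0484·1.0816/1.614 = 0.032435.
Posterior SD = √σₙ² = √(0.0484·1.0816/1.614) = 0.1801.

0.1801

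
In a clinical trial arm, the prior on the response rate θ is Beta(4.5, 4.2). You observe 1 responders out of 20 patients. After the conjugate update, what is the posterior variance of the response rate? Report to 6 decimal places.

The Beta prior is conjugate to a Binomial/Bernoulli likelihood; the update adds successes to α and failures to β.
Posterior: Beta(α+k, β+n−k) = Beta(4.5+1, 4.2+19) = Beta(5.5, 23.2).
Var = αβ/((α+β)²(α+β+1)) = 5.5·23.2/(28.7²·29.7) = 0.005216.

0.005216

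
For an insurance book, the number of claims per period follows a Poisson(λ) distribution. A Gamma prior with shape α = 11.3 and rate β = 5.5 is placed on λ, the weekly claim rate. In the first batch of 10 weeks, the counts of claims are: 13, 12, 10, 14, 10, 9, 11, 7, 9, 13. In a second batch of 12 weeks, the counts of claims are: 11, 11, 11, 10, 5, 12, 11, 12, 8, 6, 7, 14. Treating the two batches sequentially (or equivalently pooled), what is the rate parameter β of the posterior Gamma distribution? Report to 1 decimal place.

27.5

With a Gamma(shape α, rate β) prior, the Poisson likelihood is conjugate: the posterior is Gamma(α + ΣXᵢ, β + n).
Batch 1: sum of counts S = 108 over n = 10 weeks.
After batch 1: Gamma(α+S, β+n) = Gamma(11.3+108, 5.5+10) = Gamma(119.3, 15.5).
Batch 2: sum of counts S = 118 over n = 12 weeks.
After batch 2: Gamma(α+S, β+n) = Gamma(119.3+118, 15.5+12) = Gamma(237.3, 27.5).
Posterior β = 27.5.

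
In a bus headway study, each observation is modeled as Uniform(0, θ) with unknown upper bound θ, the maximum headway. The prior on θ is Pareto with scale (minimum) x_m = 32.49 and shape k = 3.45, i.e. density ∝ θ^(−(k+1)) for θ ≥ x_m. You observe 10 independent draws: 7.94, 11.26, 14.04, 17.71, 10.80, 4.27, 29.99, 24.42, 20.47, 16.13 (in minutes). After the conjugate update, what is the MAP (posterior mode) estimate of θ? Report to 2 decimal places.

A Pareto(scale x_m, shape k) prior on the upper bound θ of Uniform(0, θ) is conjugate: posterior is Pareto(max(x_m, max xᵢ), k + n).
Sample maximum = 29.99; prior scale x_m = 32.49 → posterior scale = max = 32.49.
Posterior shape = 3.45 + 10 = 13.45.
The Pareto density is decreasing on [x_m, ∞), so the mode is x_m = 32.49.

32.49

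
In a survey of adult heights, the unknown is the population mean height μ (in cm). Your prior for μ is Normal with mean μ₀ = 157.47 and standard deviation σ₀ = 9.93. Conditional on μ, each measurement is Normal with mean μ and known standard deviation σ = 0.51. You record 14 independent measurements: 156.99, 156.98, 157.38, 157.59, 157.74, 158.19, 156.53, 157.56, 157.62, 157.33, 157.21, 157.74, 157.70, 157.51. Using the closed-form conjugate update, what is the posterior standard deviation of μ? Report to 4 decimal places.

0.1363

For Normal data with known variance σ², a Normal(μ₀, σ₀²) prior on μ is conjugate. Posterior precision = 1/σ₀² + n/σ²; posterior mean is the precision-weighted average of μ₀ and x̄.
σ₀² = 9.93² = 98.6049, σ² = 0.51² = 0.2601; σ² + n·σ₀² = 0.2601 + 14·98.6049 = 1380.7287.
Posterior precision = 1/σ₀² + n/σ² = 1/98.6049 + 14/0.2601 = (σ² + n·σ₀²)/(σ₀²σ²) = 1380.7287/(98.6049·0.2601); posterior variance σₙ² = σ₀²σ²/(σ² + n·σ₀²) = 98.6049·0.2601/1380.7287 = 0.018575.
Posterior SD = √σₙ² = √(98.6049·0.2601/1380.7287) = 0.1363.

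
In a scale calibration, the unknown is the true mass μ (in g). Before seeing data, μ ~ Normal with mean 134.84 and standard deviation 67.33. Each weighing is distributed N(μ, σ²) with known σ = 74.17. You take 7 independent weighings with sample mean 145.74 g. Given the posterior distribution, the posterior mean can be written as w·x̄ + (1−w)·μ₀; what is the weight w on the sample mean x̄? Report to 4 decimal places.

0.8523

For Normal data with known variance σ², a Normal(μ₀, σ₀²) prior on μ is conjugate. Posterior precision = 1/σ₀² + n/σ²; posterior mean is the precision-weighted average of μ₀ and x̄.
σ₀² = 67.33² = 4533.3289, σ² = 74.17² = 5501.1889. Prior precision 1/σ₀² = 1/4533.3289; data precision n/σ² = 7/5501.1889.
w = (n/σ²)/(1/σ₀² + n/σ²) = n·σ₀²/(σ² + n·σ₀²) = 7·4533.3289/(5501.1889 + 7·4533.3289) = 31733.3023/37234.4912 = 0.8523.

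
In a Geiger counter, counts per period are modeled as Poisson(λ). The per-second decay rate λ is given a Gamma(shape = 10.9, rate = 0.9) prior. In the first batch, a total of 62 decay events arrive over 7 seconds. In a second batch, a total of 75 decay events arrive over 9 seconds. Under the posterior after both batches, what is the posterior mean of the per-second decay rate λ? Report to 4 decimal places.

8.7515

With a Gamma(shape α, rate β) prior, the Poisson likelihood is conjugate: the posterior is Gamma(α + ΣXᵢ, β + n).
After batch 1: Gamma(α+S, β+n) = Gamma(10.9+62, 0.9+7) = Gamma(72.9, 7.9).
After batch 2: Gamma(α+S, β+n) = Gamma(72.9+75, 7.9+9) = Gamma(147.9, 16.9).
Posterior mean = α/β = 147.9/16.9 = 8.7515.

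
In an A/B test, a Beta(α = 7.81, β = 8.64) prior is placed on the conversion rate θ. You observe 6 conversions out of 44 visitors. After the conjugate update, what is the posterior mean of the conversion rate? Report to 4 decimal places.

The Beta prior is conjugate to a Binomial/Bernoulli likelihood; the update adds successes to α and failures to β.
Posterior: Beta(α+k, β+n−k) = Beta(7.81+6, 8.64+38) = Beta(13.81, 46.64).
Posterior mean = α/(α+β) = 13.81/60.45 = 0.2285.

0.2285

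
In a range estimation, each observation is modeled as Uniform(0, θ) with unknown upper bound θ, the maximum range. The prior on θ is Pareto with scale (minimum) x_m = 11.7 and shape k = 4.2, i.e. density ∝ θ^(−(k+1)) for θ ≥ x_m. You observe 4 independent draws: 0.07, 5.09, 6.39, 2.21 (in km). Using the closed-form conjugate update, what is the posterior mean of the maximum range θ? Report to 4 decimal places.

13.3250

A Pareto(scale x_m, shape k) prior on the upper bound θ of Uniform(0, θ) is conjugate: posterior is Pareto(max(x_m, max xᵢ), k + n).
Sample maximum = 6.39; prior scale x_m = 11.7 → posterior scale = max = 11.70.
Posterior shape = 4.2 + 4 = 8.2.
E[θ|data] = k·x_m/(k−1) = 8.2·11.70/7.2 = 13.3250.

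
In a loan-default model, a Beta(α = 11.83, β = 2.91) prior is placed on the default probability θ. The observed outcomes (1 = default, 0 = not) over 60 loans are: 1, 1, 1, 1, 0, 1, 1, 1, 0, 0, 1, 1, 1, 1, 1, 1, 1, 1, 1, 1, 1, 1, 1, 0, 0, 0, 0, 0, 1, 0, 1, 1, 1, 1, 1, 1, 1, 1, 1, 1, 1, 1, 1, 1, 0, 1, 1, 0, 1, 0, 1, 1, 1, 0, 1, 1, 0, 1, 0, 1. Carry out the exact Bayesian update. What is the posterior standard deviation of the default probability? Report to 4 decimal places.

The Beta prior is conjugate to a Binomial/Bernoulli likelihood; the update adds successes to α and failures to β.
Posterior: Beta(α+k, β+n−k) = Beta(11.83+45, 2.91+15) = Beta(56.83, 17.91).
Var = αβ/((α+β)²(α+β+1)) = 56.83·17.91/(74.74²·75.74) = 0.00240570; SD = √0.00240570 = 0.0490.

0.0490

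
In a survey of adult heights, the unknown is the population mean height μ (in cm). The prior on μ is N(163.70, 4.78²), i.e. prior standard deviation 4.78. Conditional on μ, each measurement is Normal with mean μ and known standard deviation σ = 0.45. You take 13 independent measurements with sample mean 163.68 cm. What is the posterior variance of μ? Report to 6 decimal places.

0.015566

For Normal data with known variance σ², a Normal(μ₀, σ₀²) prior on μ is conjugate. Posterior precision = 1/σ₀² + n/σ²; posterior mean is the precision-weighted average of μ₀ and x̄.
σ₀² = 4.78² = 22.8484, σ² = 0.45² = 0.2025; σ² + n·σ₀² = 0.2025 + 13·22.8484 = 297.2317.
Posterior precision = 1/σ₀² + n/σ² = 1/22.8484 + 13/0.2025 = (σ² + n·σ₀²)/(σ₀²σ²) = 297.2317/(22.8484·0.2025); posterior variance σₙ² = σ₀²σ²/(σ² + n·σ₀²) = 22.8484·0.2025/297.2317 = 0.015566.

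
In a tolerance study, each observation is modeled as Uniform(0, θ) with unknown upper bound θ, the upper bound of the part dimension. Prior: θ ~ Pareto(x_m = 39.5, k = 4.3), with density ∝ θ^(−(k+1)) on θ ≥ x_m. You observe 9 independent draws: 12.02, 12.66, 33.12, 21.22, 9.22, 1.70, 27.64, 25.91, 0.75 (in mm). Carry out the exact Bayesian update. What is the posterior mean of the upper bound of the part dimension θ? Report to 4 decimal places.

A Pareto(scale x_m, shape k) prior on the upper bound θ of Uniform(0, θ) is conjugate: posterior is Pareto(max(x_m, max xᵢ), k + n).
Sample maximum = 33.12; prior scale x_m = 39.5 → posterior scale = max = 39.50.
Posterior shape = 4.3 + 9 = 13.3.
E[θ|data] = k·x_m/(k−1) = 13.3·39.50/12.3 = 42.7114.

42.7114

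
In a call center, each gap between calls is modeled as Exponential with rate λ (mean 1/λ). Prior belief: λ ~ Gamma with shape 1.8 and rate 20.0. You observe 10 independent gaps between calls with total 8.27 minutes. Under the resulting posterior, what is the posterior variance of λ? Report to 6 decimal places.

0.014765

With a Gamma(shape α, rate β) prior on the exponential rate λ, the posterior after n observations with total T = Σxᵢ is Gamma(α+n, β+T).
Posterior: Gamma(1.8+10, 20.0+8.27) = Gamma(11.8, 28.27).
Var = α/β² = 0.014765.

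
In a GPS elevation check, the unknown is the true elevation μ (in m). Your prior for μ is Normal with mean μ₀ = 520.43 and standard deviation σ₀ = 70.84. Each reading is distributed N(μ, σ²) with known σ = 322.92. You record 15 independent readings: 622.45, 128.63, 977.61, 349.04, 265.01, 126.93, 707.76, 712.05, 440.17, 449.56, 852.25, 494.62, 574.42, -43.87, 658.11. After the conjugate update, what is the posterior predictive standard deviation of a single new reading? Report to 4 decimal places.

For Normal data with known variance σ², a Normal(μ₀, σ₀²) prior on μ is conjugate. Posterior precision = 1/σ₀² + n/σ²; posterior mean is the precision-weighted average of μ₀ and x̄.
σ₀² = 70.84² = 5018.3056, σ² = 322.92² = 104277.3264; σ² + n·σ₀² = 104277.3264 + 15·5018.3056 = 179551.9104.
Posterior precision = 1/σ₀² + n/σ² = 1/5018.3056 + 15/104277.3264 = (σ² + n·σ₀²)/(σ₀²σ²) = 179551.9104/(5018.3056·104277.3264); posterior variance σₙ² = σ₀²σ²/(σ² + n·σ₀²) = 5018.3056·104277.3264/179551.9104 = 2914.452371.
Predictive variance for one new observation = σₙ² + σ² = 5018.3056·104277.3264/179551.9104 + 104277.3264 = σ²·(σ₀² + 179551.9104)/179551.9104 = 104277.3264·184570.216/179551.9104 = 107191.778771; SD = √(104277.3264·184570.216/179551.9104) = 327.4016.

327.4016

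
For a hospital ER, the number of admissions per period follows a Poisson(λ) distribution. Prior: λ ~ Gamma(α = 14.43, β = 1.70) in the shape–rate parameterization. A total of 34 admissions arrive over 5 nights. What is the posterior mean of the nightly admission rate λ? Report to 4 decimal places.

With a Gamma(shape α, rate β) prior, the Poisson likelihood is conjugate: the posterior is Gamma(α + ΣXᵢ, β + n).
Posterior: Gamma(α+S, β+n) = Gamma(14.43+34, 1.70+5) = Gamma(48.43, 6.70).
Posterior mean = α/β = 48.43/6.70 = 7.2284.

7.2284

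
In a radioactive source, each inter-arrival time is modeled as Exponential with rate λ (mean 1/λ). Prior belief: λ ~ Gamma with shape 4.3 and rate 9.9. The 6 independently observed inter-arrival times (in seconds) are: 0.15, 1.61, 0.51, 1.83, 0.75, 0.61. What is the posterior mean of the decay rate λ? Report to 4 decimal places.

With a Gamma(shape α, rate β) prior on the exponential rate λ, the posterior after n observations with total T = Σxᵢ is Gamma(α+n, β+T).
Sum of observations T = 5.46 seconds; n = 6.
Posterior: Gamma(4.3+6, 9.9+5.46) = Gamma(10.3, 15.36).
Posterior mean of λ = α/β = 10.3/15.36 = 0.6706.

0.6706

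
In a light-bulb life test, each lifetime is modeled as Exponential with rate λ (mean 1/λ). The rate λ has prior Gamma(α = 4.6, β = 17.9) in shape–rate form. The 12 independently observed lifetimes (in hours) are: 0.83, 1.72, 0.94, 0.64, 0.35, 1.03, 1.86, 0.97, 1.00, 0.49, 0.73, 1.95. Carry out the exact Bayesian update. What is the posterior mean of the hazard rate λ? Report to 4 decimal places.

With a Gamma(shape α, rate β) prior on the exponential rate λ, the posterior after n observations with total T = Σxᵢ is Gamma(α+n, β+T).
Sum of observations T = 12.51 hours; n = 12.
Posterior: Gamma(4.6+12, 17.9+12.51) = Gamma(16.6, 30.41).
Posterior mean of λ = α/β = 16.6/30.41 = 0.5459.

0.5459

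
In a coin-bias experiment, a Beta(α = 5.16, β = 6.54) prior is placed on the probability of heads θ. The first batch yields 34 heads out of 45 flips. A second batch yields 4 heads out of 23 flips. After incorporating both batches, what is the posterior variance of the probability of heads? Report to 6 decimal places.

The Beta prior is conjugate to a Binomial/Bernoulli likelihood; the update adds successes to α and failures to β.
After batch 1: Beta(5.16+34, 6.54+11) = Beta(39.16, 17.54).
After batch 2: Beta(39.16+4, 17.54+19) = Beta(43.16, 36.54).
Var = αβ/((α+β)²(α+β+1)) = 43.16·36.54/(79.70²·80.70) = 0.003077.

0.003077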